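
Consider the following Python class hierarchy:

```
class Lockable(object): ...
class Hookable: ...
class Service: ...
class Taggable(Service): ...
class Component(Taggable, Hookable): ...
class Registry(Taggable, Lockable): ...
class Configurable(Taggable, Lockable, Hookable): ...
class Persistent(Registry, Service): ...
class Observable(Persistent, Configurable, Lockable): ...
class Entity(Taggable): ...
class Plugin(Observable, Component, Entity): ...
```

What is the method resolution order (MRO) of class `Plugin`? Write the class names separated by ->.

Plugin -> Observable -> Persistent -> Registry -> Configurable -> Component -> Entity -> Taggable -> Service -> Lockable -> Hookable -> object

L[Plugin] = Plugin + merge(L[Observable], L[Component], L[Entity], [Observable Component Entity])
  take Observable:  [Observable Persistent Registry Configurable Taggable Service Lockable Hookable object] + [Component Taggable Service Hookable object] + [Entity Taggable Service object] + [Observable Component Entity]
  take Persistent:  [Persistent Registry Configurable Taggable Service Lockable Hookable object] + [Component Taggable Service Hookable object] + [Entity Taggable Service object] + [Component Entity]
  take Registry:  [Registry Configurable Taggable Service Lockable Hookable object] + [Component Taggable Service Hookable object] + [Entity Taggable Service object] + [Component Entity]
  take Configurable:  [Configurable Taggable Service Lockable Hookable object] + [Component Taggable Service Hookable object] + [Entity Taggable Service object] + [Component Entity]
  take Component:  [Taggable Service Lockable Hookable object] + [Component Taggable Service Hookable object] + [Entity Taggable Service object] + [Component Entity]
  take Entity:  [Taggable Service Lockable Hookable object] + [Taggable Service Hookable object] + [Entity Taggable Service object] + [Entity]
  take Taggable:  [Taggable Service Lockable Hookable object] + [Taggable Service Hookable object] + [Taggable Service object]
  take Service:  [Service Lockable Hookable object] + [Service Hookable object] + [Service object]
  take Lockable:  [Lockable Hookable object] + [Hookable object] + [object]
  take Hookable:  [Hookable object] + [Hookable object] + [object]
  take object:  [object] + [object] + [object]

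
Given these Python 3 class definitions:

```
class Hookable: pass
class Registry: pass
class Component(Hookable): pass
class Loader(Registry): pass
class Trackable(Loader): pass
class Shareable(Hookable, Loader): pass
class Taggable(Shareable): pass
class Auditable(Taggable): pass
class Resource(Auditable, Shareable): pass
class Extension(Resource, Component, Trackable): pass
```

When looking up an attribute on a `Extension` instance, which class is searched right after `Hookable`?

L[Extension] = Extension + merge(L[Resource], L[Component], L[Trackable], [Resource Component Trackable])
  take Resource:  [Resource Auditable Taggable Shareable Hookable Loader Registry object] + [Component Hookable object] + [Trackable Loader Registry object] + [Resource Component Trackable]
  take Auditable:  [Auditable Taggable Shareable Hookable Loader Registry object] + [Component Hookable object] + [Trackable Loader Registry object] + [Component Trackable]
  take Taggable:  [Taggable Shareable Hookable Loader Registry object] + [Component Hookable object] + [Trackable Loader Registry object] + [Component Trackable]
  take Shareable:  [Shareable Hookable Loader Registry object] + [Component Hookable object] + [Trackable Loader Registry object] + [Component Trackable]
  take Component:  [Hookable Loader Registry object] + [Component Hookable object] + [Trackable Loader Registry object] + [Component Trackable]
  take Hookable:  [Hookable Loader Registry object] + [Hookable object] + [Trackable Loader Registry object] + [Trackable]
  take Trackable:  [Loader Registry object] + [object] + [Trackable Loader Registry object] + [Trackable]
  take Loader:  [Loader Registry object] + [object] + [Loader Registry object]
  take Registry:  [Registry object] + [object] + [Registry object]
  take object:  [object] + [object] + [object]
MRO: Extension Resource Auditable Taggable Shareable Component Hookable Trackable Loader Registry object
Hookable is at position 6; next is Trackable.

Trackable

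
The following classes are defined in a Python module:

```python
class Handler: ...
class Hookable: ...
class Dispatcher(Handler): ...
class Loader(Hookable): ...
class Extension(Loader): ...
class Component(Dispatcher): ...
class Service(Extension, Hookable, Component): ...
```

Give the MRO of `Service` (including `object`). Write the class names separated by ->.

L[Service] = Service + merge(L[Extension], L[Hookable], L[Component], [Extension Hookable Component])
  take Extension:  [Extension Loader Hookable object] + [Hookable object] + [Component Dispatcher Handler object] + [Extension Hookable Component]
  take Loader:  [Loader Hookable object] + [Hookable object] + [Component Dispatcher Handler object] + [Hookable Component]
  take Hookable:  [Hookable object] + [Hookable object] + [Component Dispatcher Handler object] + [Hookable Component]
  take Component:  [object] + [object] + [Component Dispatcher Handler object] + [Component]
  take Dispatcher:  [object] + [object] + [Dispatcher Handler object]
  take Handler:  [object] + [object] + [Handler object]
  take object:  [object] + [object] + [object]

Service -> Extension -> Loader -> Hookable -> Component -> Dispatcher -> Handler -> object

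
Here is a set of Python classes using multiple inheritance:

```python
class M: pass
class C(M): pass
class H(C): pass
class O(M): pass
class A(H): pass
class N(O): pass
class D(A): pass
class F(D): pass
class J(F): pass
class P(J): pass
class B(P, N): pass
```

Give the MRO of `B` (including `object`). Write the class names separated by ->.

L[B] = B + merge(L[P], L[N], [P N])
  take P:  [P J F D A H C M object] + [N O M object] + [P N]
  take J:  [J F D A H C M object] + [N O M object] + [N]
  take F:  [F D A H C M object] + [N O M object] + [N]
  take D:  [D A H C M object] + [N O M object] + [N]
  take A:  [A H C M object] + [N O M object] + [N]
  take H:  [H C M object] + [N O M object] + [N]
  take C:  [C M object] + [N O M object] + [N]
  take N:  [M object] + [N O M object] + [N]
  take O:  [M object] + [O M object]
  take M:  [M object] + [M object]
  take object:  [object] + [object]

B -> P -> J -> F -> D -> A -> H -> C -> N -> O -> M -> object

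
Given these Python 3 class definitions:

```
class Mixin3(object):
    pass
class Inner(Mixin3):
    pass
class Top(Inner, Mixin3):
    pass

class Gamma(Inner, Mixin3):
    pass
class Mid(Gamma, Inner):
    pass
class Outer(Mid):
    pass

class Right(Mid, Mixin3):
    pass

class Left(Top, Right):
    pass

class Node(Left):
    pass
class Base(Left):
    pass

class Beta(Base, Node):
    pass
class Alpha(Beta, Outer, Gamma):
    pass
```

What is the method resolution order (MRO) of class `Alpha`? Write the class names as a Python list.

L[Alpha] = Alpha + merge(L[Beta], L[Outer], L[Gamma], [Beta Outer Gamma])
  take Beta:  [Beta Base Node Left Top Right Mid Gamma Inner Mixin3 object] + [Outer Mid Gamma Inner Mixin3 object] + [Gamma Inner Mixin3 object] + [Beta Outer Gamma]
  take Base:  [Base Node Left Top Right Mid Gamma Inner Mixin3 object] + [Outer Mid Gamma Inner Mixin3 object] + [Gamma Inner Mixin3 object] + [Outer Gamma]
  take Node:  [Node Left Top Right Mid Gamma Inner Mixin3 object] + [Outer Mid Gamma Inner Mixin3 object] + [Gamma Inner Mixin3 object] + [Outer Gamma]
  take Left:  [Left Top Right Mid Gamma Inner Mixin3 object] + [Outer Mid Gamma Inner Mixin3 object] + [Gamma Inner Mixin3 object] + [Outer Gamma]
  take Top:  [Top Right Mid Gamma Inner Mixin3 object] + [Outer Mid Gamma Inner Mixin3 object] + [Gamma Inner Mixin3 object] + [Outer Gamma]
  take Right:  [Right Mid Gamma Inner Mixin3 object] + [Outer Mid Gamma Inner Mixin3 object] + [Gamma Inner Mixin3 object] + [Outer Gamma]
  take Outer:  [Mid Gamma Inner Mixin3 object] + [Outer Mid Gamma Inner Mixin3 object] + [Gamma Inner Mixin3 object] + [Outer Gamma]
  take Mid:  [Mid Gamma Inner Mixin3 object] + [Mid Gamma Inner Mixin3 object] + [Gamma Inner Mixin3 object] + [Gamma]
  take Gamma:  [Gamma Inner Mixin3 object] + [Gamma Inner Mixin3 object] + [Gamma Inner Mixin3 object] + [Gamma]
  take Inner:  [Inner Mixin3 object] + [Inner Mixin3 object] + [Inner Mixin3 object]
  take Mixin3:  [Mixin3 object] + [Mixin3 object] + [Mixin3 object]
  take object:  [object] + [object] + [object]

[Alpha, Beta, Base, Node, Left, Top, Right, Outer, Mid, Gamma, Inner, Mixin3, object]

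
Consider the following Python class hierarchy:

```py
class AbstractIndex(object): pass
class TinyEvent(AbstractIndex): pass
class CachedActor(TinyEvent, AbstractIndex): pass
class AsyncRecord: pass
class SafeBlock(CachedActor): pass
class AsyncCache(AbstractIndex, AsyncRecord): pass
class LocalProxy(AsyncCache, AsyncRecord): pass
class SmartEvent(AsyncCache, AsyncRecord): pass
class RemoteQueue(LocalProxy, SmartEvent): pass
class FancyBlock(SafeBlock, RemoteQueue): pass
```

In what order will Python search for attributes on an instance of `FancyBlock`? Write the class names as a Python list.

L[FancyBlock] = FancyBlock + merge(L[SafeBlock], L[RemoteQueue], [SafeBlock RemoteQueue])
  take SafeBlock:  [SafeBlock CachedActor TinyEvent AbstractIndex object] + [RemoteQueue LocalProxy SmartEvent AsyncCache AbstractIndex AsyncRecord object] + [SafeBlock RemoteQueue]
  take CachedActor:  [CachedActor TinyEvent AbstractIndex object] + [RemoteQueue LocalProxy SmartEvent AsyncCache AbstractIndex AsyncRecord object] + [RemoteQueue]
  take TinyEvent:  [TinyEvent AbstractIndex object] + [RemoteQueue LocalProxy SmartEvent AsyncCache AbstractIndex AsyncRecord object] + [RemoteQueue]
  take RemoteQueue:  [AbstractIndex object] + [RemoteQueue LocalProxy SmartEvent AsyncCache AbstractIndex AsyncRecord object] + [RemoteQueue]
  take LocalProxy:  [AbstractIndex object] + [LocalProxy SmartEvent AsyncCache AbstractIndex AsyncRecord object]
  take SmartEvent:  [AbstractIndex object] + [SmartEvent AsyncCache AbstractIndex AsyncRecord object]
  take AsyncCache:  [AbstractIndex object] + [AsyncCache AbstractIndex AsyncRecord object]
  take AbstractIndex:  [AbstractIndex object] + [AbstractIndex AsyncRecord object]
  take AsyncRecord:  [object] + [AsyncRecord object]
  take object:  [object] + [object]

[FancyBlock, SafeBlock, CachedActor, TinyEvent, RemoteQueue, LocalProxy, SmartEvent, AsyncCache, AbstractIndex, AsyncRecord, object]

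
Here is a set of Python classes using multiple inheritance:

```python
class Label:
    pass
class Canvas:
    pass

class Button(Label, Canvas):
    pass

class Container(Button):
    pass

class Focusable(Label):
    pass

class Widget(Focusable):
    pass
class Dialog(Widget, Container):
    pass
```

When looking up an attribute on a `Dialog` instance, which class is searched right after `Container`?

Button

L[Dialog] = Dialog + merge(L[Widget], L[Container], [Widget Container])
  take Widget:  [Widget Focusable Label object] + [Container Button Label Canvas object] + [Widget Container]
  take Focusable:  [Focusable Label object] + [Container Button Label Canvas object] + [Container]
  take Container:  [Label object] + [Container Button Label Canvas object] + [Container]
  take Button:  [Label object] + [Button Label Canvas object]
  take Label:  [Label object] + [Label Canvas object]
  take Canvas:  [object] + [Canvas object]
  take object:  [object] + [object]
MRO: Dialog Widget Focusable Container Button Label Canvas object
Container is at position 3; next is Button.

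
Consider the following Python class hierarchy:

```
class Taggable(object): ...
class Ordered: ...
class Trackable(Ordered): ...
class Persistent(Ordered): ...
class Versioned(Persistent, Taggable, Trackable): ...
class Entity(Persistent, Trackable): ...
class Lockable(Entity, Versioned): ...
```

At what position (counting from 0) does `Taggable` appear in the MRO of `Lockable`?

4

L[Lockable] = Lockable + merge(L[Entity], L[Versioned], [Entity Versioned])
  take Entity:  [Entity Persistent Trackable Ordered object] + [Versioned Persistent Taggable Trackable Ordered object] + [Entity Versioned]
  take Versioned:  [Persistent Trackable Ordered object] + [Versioned Persistent Taggable Trackable Ordered object] + [Versioned]
  take Persistent:  [Persistent Trackable Ordered object] + [Persistent Taggable Trackable Ordered object]
  take Taggable:  [Trackable Ordered object] + [Taggable Trackable Ordered object]
  take Trackable:  [Trackable Ordered object] + [Trackable Ordered object]
  take Ordered:  [Ordered object] + [Ordered object]
  take object:  [object] + [object]
MRO: Lockable Entity Versioned Persistent Taggable Trackable Ordered object
Taggable sits at index 4.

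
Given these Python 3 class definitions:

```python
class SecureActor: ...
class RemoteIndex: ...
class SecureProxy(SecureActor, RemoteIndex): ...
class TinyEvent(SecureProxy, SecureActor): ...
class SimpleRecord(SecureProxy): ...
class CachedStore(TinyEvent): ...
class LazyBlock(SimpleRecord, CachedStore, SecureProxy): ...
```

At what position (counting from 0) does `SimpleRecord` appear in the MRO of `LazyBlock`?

1

L[LazyBlock] = LazyBlock + merge(L[SimpleRecord], L[CachedStore], L[SecureProxy], [SimpleRecord CachedStore SecureProxy])
  take SimpleRecord:  [SimpleRecord SecureProxy SecureActor RemoteIndex object] + [CachedStore TinyEvent SecureProxy SecureActor RemoteIndex object] + [SecureProxy SecureActor RemoteIndex object] + [SimpleRecord CachedStore SecureProxy]
  take CachedStore:  [SecureProxy SecureActor RemoteIndex object] + [CachedStore TinyEvent SecureProxy SecureActor RemoteIndex object] + [SecureProxy SecureActor RemoteIndex object] + [CachedStore SecureProxy]
  take TinyEvent:  [SecureProxy SecureActor RemoteIndex object] + [TinyEvent SecureProxy SecureActor RemoteIndex object] + [SecureProxy SecureActor RemoteIndex object] + [SecureProxy]
  take SecureProxy:  [SecureProxy SecureActor RemoteIndex object] + [SecureProxy SecureActor RemoteIndex object] + [SecureProxy SecureActor RemoteIndex object] + [SecureProxy]
  take SecureActor:  [SecureActor RemoteIndex object] + [SecureActor RemoteIndex object] + [SecureActor RemoteIndex object]
  take RemoteIndex:  [RemoteIndex object] + [RemoteIndex object] + [RemoteIndex object]
  take object:  [object] + [object] + [object]
MRO: LazyBlock SimpleRecord CachedStore TinyEvent SecureProxy SecureActor RemoteIndex object
SimpleRecord sits at index 1.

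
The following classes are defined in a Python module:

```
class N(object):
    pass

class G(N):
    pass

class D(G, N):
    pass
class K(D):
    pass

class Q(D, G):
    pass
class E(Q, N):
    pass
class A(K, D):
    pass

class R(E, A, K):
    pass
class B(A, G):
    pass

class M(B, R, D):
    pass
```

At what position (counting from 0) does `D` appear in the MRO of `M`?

7

L[M] = M + merge(L[B], L[R], L[D], [B R D])
  take B:  [B A K D G N object] + [R E Q A K D G N object] + [D G N object] + [B R D]
  take R:  [A K D G N object] + [R E Q A K D G N object] + [D G N object] + [R D]
  take E:  [A K D G N object] + [E Q A K D G N object] + [D G N object] + [D]
  take Q:  [A K D G N object] + [Q A K D G N object] + [D G N object] + [D]
  take A:  [A K D G N object] + [A K D G N object] + [D G N object] + [D]
  take K:  [K D G N object] + [K D G N object] + [D G N object] + [D]
  take D:  [D G N object] + [D G N object] + [D G N object] + [D]
  take G:  [G N object] + [G N object] + [G N object]
  take N:  [N object] + [N object] + [N object]
  take object:  [object] + [object] + [object]
MRO: M B R E Q A K D G N object
D sits at index 7.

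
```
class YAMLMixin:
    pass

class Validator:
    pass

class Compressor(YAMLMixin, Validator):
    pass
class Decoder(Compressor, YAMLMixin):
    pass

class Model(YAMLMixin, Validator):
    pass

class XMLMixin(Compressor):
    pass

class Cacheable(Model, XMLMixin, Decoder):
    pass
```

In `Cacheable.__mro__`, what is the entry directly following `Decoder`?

L[Cacheable] = Cacheable + merge(L[Model], L[XMLMixin], L[Decoder], [Model XMLMixin Decoder])
  take Model:  [Model YAMLMixin Validator object] + [XMLMixin Compressor YAMLMixin Validator object] + [Decoder Compressor YAMLMixin Validator object] + [Model XMLMixin Decoder]
  take XMLMixin:  [YAMLMixin Validator object] + [XMLMixin Compressor YAMLMixin Validator object] + [Decoder Compressor YAMLMixin Validator object] + [XMLMixin Decoder]
  take Decoder:  [YAMLMixin Validator object] + [Compressor YAMLMixin Validator object] + [Decoder Compressor YAMLMixin Validator object] + [Decoder]
  take Compressor:  [YAMLMixin Validator object] + [Compressor YAMLMixin Validator object] + [Compressor YAMLMixin Validator object]
  take YAMLMixin:  [YAMLMixin Validator object] + [YAMLMixin Validator object] + [YAMLMixin Validator object]
  take Validator:  [Validator object] + [Validator object] + [Validator object]
  take object:  [object] + [object] + [object]
MRO: Cacheable Model XMLMixin Decoder Compressor YAMLMixin Validator object
Decoder is at position 3; next is Compressor.

Compressor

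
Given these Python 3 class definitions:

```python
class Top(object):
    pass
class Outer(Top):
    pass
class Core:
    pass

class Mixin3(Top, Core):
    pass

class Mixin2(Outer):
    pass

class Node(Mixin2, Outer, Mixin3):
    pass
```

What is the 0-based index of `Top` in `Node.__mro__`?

4

L[Node] = Node + merge(L[Mixin2], L[Outer], L[Mixin3], [Mixin2 Outer Mixin3])
  take Mixin2:  [Mixin2 Outer Top object] + [Outer Top object] + [Mixin3 Top Core object] + [Mixin2 Outer Mixin3]
  take Outer:  [Outer Top object] + [Outer Top object] + [Mixin3 Top Core object] + [Outer Mixin3]
  take Mixin3:  [Top object] + [Top object] + [Mixin3 Top Core object] + [Mixin3]
  take Top:  [Top object] + [Top object] + [Top Core object]
  take Core:  [object] + [object] + [Core object]
  take object:  [object] + [object] + [object]
MRO: Node Mixin2 Outer Mixin3 Top Core object
Top sits at index 4.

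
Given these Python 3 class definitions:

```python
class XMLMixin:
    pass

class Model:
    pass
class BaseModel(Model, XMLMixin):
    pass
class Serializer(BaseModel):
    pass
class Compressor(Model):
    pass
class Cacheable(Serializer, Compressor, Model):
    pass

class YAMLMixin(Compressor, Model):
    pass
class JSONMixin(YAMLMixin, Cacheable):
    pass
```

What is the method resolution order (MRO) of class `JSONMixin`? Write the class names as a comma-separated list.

L[JSONMixin] = JSONMixin + merge(L[YAMLMixin], L[Cacheable], [YAMLMixin Cacheable])
  take YAMLMixin:  [YAMLMixin Compressor Model object] + [Cacheable Serializer BaseModel Compressor Model XMLMixin object] + [YAMLMixin Cacheable]
  take Cacheable:  [Compressor Model object] + [Cacheable Serializer BaseModel Compressor Model XMLMixin object] + [Cacheable]
  take Serializer:  [Compressor Model object] + [Serializer BaseModel Compressor Model XMLMixin object]
  take BaseModel:  [Compressor Model object] + [BaseModel Compressor Model XMLMixin object]
  take Compressor:  [Compressor Model object] + [Compressor Model XMLMixin object]
  take Model:  [Model object] + [Model XMLMixin object]
  take XMLMixin:  [object] + [XMLMixin object]
  take object:  [object] + [object]

JSONMixin, YAMLMixin, Cacheable, Serializer, BaseModel, Compressor, Model, XMLMixin, object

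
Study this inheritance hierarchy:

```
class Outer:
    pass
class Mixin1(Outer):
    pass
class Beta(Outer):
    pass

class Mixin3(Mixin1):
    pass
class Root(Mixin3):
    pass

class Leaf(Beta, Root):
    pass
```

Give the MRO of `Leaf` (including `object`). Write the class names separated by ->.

L[Leaf] = Leaf + merge(L[Beta], L[Root], [Beta Root])
  take Beta:  [Beta Outer object] + [Root Mixin3 Mixin1 Outer object] + [Beta Root]
  take Root:  [Outer object] + [Root Mixin3 Mixin1 Outer object] + [Root]
  take Mixin3:  [Outer object] + [Mixin3 Mixin1 Outer object]
  take Mixin1:  [Outer object] + [Mixin1 Outer object]
  take Outer:  [Outer object] + [Outer object]
  take object:  [object] + [object]

Leaf -> Beta -> Root -> Mixin3 -> Mixin1 -> Outer -> object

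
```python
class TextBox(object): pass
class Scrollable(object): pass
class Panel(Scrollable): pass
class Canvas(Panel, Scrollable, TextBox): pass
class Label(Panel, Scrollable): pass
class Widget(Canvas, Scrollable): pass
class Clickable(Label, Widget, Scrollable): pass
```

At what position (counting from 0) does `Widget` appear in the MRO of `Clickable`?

2

L[Clickable] = Clickable + merge(L[Label], L[Widget], L[Scrollable], [Label Widget Scrollable])
  take Label:  [Label Panel Scrollable object] + [Widget Canvas Panel Scrollable TextBox object] + [Scrollable object] + [Label Widget Scrollable]
  take Widget:  [Panel Scrollable object] + [Widget Canvas Panel Scrollable TextBox object] + [Scrollable object] + [Widget Scrollable]
  take Canvas:  [Panel Scrollable object] + [Canvas Panel Scrollable TextBox object] + [Scrollable object] + [Scrollable]
  take Panel:  [Panel Scrollable object] + [Panel Scrollable TextBox object] + [Scrollable object] + [Scrollable]
  take Scrollable:  [Scrollable object] + [Scrollable TextBox object] + [Scrollable object] + [Scrollable]
  take TextBox:  [object] + [TextBox object] + [object]
  take object:  [object] + [object] + [object]
MRO: Clickable Label Widget Canvas Panel Scrollable TextBox object
Widget sits at index 2.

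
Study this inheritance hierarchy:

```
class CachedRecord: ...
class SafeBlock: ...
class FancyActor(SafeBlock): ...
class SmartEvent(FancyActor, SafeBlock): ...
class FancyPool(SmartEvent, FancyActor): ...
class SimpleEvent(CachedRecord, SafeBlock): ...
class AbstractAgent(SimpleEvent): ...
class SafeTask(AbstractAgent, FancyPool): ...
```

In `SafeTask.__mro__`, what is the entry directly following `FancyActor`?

L[SafeTask] = SafeTask + merge(L[AbstractAgent], L[FancyPool], [AbstractAgent FancyPool])
  take AbstractAgent:  [AbstractAgent SimpleEvent CachedRecord SafeBlock object] + [FancyPool SmartEvent FancyActor SafeBlock object] + [AbstractAgent FancyPool]
  take SimpleEvent:  [SimpleEvent CachedRecord SafeBlock object] + [FancyPool SmartEvent FancyActor SafeBlock object] + [FancyPool]
  take CachedRecord:  [CachedRecord SafeBlock object] + [FancyPool SmartEvent FancyActor SafeBlock object] + [FancyPool]
  take FancyPool:  [SafeBlock object] + [FancyPool SmartEvent FancyActor SafeBlock object] + [FancyPool]
  take SmartEvent:  [SafeBlock object] + [SmartEvent FancyActor SafeBlock object]
  take FancyActor:  [SafeBlock object] + [FancyActor SafeBlock object]
  take SafeBlock:  [SafeBlock object] + [SafeBlock object]
  take object:  [object] + [object]
MRO: SafeTask AbstractAgent SimpleEvent CachedRecord FancyPool SmartEvent FancyActor SafeBlock object
FancyActor is at position 6; next is SafeBlock.

SafeBlock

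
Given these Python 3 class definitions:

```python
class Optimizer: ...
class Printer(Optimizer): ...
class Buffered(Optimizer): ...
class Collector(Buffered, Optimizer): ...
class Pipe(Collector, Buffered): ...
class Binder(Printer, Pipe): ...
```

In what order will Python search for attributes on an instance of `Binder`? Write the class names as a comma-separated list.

L[Binder] = Binder + merge(L[Printer], L[Pipe], [Printer Pipe])
  take Printer:  [Printer Optimizer object] + [Pipe Collector Buffered Optimizer object] + [Printer Pipe]
  take Pipe:  [Optimizer object] + [Pipe Collector Buffered Optimizer object] + [Pipe]
  take Collector:  [Optimizer object] + [Collector Buffered Optimizer object]
  take Buffered:  [Optimizer object] + [Buffered Optimizer object]
  take Optimizer:  [Optimizer object] + [Optimizer object]
  take object:  [object] + [object]

Binder, Printer, Pipe, Collector, Buffered, Optimizer, object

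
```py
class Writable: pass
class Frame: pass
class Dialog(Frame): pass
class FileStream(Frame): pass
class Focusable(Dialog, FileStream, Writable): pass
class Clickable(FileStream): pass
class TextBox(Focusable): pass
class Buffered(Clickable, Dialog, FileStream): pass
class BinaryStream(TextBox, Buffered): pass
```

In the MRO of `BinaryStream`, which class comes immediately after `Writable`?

L[BinaryStream] = BinaryStream + merge(L[TextBox], L[Buffered], [TextBox Buffered])
  take TextBox:  [TextBox Focusable Dialog FileStream Frame Writable object] + [Buffered Clickable Dialog FileStream Frame object] + [TextBox Buffered]
  take Focusable:  [Focusable Dialog FileStream Frame Writable object] + [Buffered Clickable Dialog FileStream Frame object] + [Buffered]
  take Buffered:  [Dialog FileStream Frame Writable object] + [Buffered Clickable Dialog FileStream Frame object] + [Buffered]
  take Clickable:  [Dialog FileStream Frame Writable object] + [Clickable Dialog FileStream Frame object]
  take Dialog:  [Dialog FileStream Frame Writable object] + [Dialog FileStream Frame object]
  take FileStream:  [FileStream Frame Writable object] + [FileStream Frame object]
  take Frame:  [Frame Writable object] + [Frame object]
  take Writable:  [Writable object] + [object]
  take object:  [object] + [object]
MRO: BinaryStream TextBox Focusable Buffered Clickable Dialog FileStream Frame Writable object
Writable is at position 8; next is object.

object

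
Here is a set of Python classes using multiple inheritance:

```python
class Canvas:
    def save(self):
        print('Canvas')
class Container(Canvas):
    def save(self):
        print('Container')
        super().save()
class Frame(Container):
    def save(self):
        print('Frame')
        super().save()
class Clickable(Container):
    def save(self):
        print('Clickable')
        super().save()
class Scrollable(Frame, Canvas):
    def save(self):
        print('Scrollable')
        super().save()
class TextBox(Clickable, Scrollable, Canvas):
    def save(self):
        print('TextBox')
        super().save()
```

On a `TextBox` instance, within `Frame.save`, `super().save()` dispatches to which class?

Container

L[TextBox] = TextBox + merge(L[Clickable], L[Scrollable], L[Canvas], [Clickable Scrollable Canvas])
  take Clickable:  [Clickable Container Canvas object] + [Scrollable Frame Container Canvas object] + [Canvas object] + [Clickable Scrollable Canvas]
  take Scrollable:  [Container Canvas object] + [Scrollable Frame Container Canvas object] + [Canvas object] + [Scrollable Canvas]
  take Frame:  [Container Canvas object] + [Frame Container Canvas object] + [Canvas object] + [Canvas]
  take Container:  [Container Canvas object] + [Container Canvas object] + [Canvas object] + [Canvas]
  take Canvas:  [Canvas object] + [Canvas object] + [Canvas object] + [Canvas]
  take object:  [object] + [object] + [object]
MRO: TextBox Clickable Scrollable Frame Container Canvas object
super() in Frame.save on a TextBox instance goes to the class after Frame in TextBox's MRO: Container.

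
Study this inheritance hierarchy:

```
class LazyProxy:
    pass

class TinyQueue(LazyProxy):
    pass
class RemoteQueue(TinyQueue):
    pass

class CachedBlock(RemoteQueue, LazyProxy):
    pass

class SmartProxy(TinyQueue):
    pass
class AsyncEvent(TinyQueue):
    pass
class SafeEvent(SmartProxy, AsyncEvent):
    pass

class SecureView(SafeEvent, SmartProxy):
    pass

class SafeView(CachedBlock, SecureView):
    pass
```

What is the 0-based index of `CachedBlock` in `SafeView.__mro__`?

L[SafeView] = SafeView + merge(L[CachedBlock], L[SecureView], [CachedBlock SecureView])
  take CachedBlock:  [CachedBlock RemoteQueue TinyQueue LazyProxy object] + [SecureView SafeEvent SmartProxy AsyncEvent TinyQueue LazyProxy object] + [CachedBlock SecureView]
  take RemoteQueue:  [RemoteQueue TinyQueue LazyProxy object] + [SecureView SafeEvent SmartProxy AsyncEvent TinyQueue LazyProxy object] + [SecureView]
  take SecureView:  [TinyQueue LazyProxy object] + [SecureView SafeEvent SmartProxy AsyncEvent TinyQueue LazyProxy object] + [SecureView]
  take SafeEvent:  [TinyQueue LazyProxy object] + [SafeEvent SmartProxy AsyncEvent TinyQueue LazyProxy object]
  take SmartProxy:  [TinyQueue LazyProxy object] + [SmartProxy AsyncEvent TinyQueue LazyProxy object]
  take AsyncEvent:  [TinyQueue LazyProxy object] + [AsyncEvent TinyQueue LazyProxy object]
  take TinyQueue:  [TinyQueue LazyProxy object] + [TinyQueue LazyProxy object]
  take LazyProxy:  [LazyProxy object] + [LazyProxy object]
  take object:  [object] + [object]
MRO: SafeView CachedBlock RemoteQueue SecureView SafeEvent SmartProxy AsyncEvent TinyQueue LazyProxy object
CachedBlock sits at index 1.

1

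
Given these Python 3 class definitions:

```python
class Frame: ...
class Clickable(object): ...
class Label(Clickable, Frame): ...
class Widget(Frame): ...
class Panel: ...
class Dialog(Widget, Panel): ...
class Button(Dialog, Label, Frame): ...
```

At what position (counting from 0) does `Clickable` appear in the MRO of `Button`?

L[Button] = Button + merge(L[Dialog], L[Label], L[Frame], [Dialog Label Frame])
  take Dialog:  [Dialog Widget Frame Panel object] + [Label Clickable Frame object] + [Frame object] + [Dialog Label Frame]
  take Widget:  [Widget Frame Panel object] + [Label Clickable Frame object] + [Frame object] + [Label Frame]
  take Label:  [Frame Panel object] + [Label Clickable Frame object] + [Frame object] + [Label Frame]
  take Clickable:  [Frame Panel object] + [Clickable Frame object] + [Frame object] + [Frame]
  take Frame:  [Frame Panel object] + [Frame object] + [Frame object] + [Frame]
  take Panel:  [Panel object] + [object] + [object]
  take object:  [object] + [object] + [object]
MRO: Button Dialog Widget Label Clickable Frame Panel object
Clickable sits at index 4.

4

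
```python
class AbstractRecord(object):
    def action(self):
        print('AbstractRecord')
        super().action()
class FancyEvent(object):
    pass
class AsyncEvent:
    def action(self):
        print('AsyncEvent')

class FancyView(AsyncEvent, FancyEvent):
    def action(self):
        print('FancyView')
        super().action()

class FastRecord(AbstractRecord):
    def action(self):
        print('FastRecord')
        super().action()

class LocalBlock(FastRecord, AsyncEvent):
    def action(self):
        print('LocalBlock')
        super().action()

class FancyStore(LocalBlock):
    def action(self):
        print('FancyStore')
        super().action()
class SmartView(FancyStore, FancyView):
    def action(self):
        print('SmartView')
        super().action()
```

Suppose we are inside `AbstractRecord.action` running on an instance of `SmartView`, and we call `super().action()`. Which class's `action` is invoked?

FancyView

L[SmartView] = SmartView + merge(L[FancyStore], L[FancyView], [FancyStore FancyView])
  take FancyStore:  [FancyStore LocalBlock FastRecord AbstractRecord AsyncEvent object] + [FancyView AsyncEvent FancyEvent object] + [FancyStore FancyView]
  take LocalBlock:  [LocalBlock FastRecord AbstractRecord AsyncEvent object] + [FancyView AsyncEvent FancyEvent object] + [FancyView]
  take FastRecord:  [FastRecord AbstractRecord AsyncEvent object] + [FancyView AsyncEvent FancyEvent object] + [FancyView]
  take AbstractRecord:  [AbstractRecord AsyncEvent object] + [FancyView AsyncEvent FancyEvent object] + [FancyView]
  take FancyView:  [AsyncEvent object] + [FancyView AsyncEvent FancyEvent object] + [FancyView]
  take AsyncEvent:  [AsyncEvent object] + [AsyncEvent FancyEvent object]
  take FancyEvent:  [object] + [FancyEvent object]
  take object:  [object] + [object]
MRO: SmartView FancyStore LocalBlock FastRecord AbstractRecord FancyView AsyncEvent FancyEvent object
super() in AbstractRecord.action on a SmartView instance goes to the class after AbstractRecord in SmartView's MRO: FancyView.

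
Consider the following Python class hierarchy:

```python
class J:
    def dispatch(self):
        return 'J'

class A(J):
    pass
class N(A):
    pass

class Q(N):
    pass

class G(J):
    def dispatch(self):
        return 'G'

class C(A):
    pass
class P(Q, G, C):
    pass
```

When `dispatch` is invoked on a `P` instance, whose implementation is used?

L[P] = P + merge(L[Q], L[G], L[C], [Q G C])
  take Q:  [Q N A J object] + [G J object] + [C A J object] + [Q G C]
  take N:  [N A J object] + [G J object] + [C A J object] + [G C]
  take G:  [A J object] + [G J object] + [C A J object] + [G C]
  take C:  [A J object] + [J object] + [C A J object] + [C]
  take A:  [A J object] + [J object] + [A J object]
  take J:  [J object] + [J object] + [J object]
  take object:  [object] + [object] + [object]
MRO: P Q N G C A J object
dispatch is defined in: G, J. First along the MRO is G.

G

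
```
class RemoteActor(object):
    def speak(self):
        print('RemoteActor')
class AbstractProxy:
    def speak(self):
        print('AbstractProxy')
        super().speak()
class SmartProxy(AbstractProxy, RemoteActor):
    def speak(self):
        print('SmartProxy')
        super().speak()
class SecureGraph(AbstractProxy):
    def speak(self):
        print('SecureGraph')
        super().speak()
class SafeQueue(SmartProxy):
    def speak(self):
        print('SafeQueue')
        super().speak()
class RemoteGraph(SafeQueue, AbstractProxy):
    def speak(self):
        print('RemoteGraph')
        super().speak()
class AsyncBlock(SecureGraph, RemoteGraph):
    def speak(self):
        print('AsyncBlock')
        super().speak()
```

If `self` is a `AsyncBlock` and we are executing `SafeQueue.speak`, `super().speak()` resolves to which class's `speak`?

SmartProxy

L[AsyncBlock] = AsyncBlock + merge(L[SecureGraph], L[RemoteGraph], [SecureGraph RemoteGraph])
  take SecureGraph:  [SecureGraph AbstractProxy object] + [RemoteGraph SafeQueue SmartProxy AbstractProxy RemoteActor object] + [SecureGraph RemoteGraph]
  take RemoteGraph:  [AbstractProxy object] + [RemoteGraph SafeQueue SmartProxy AbstractProxy RemoteActor object] + [RemoteGraph]
  take SafeQueue:  [AbstractProxy object] + [SafeQueue SmartProxy AbstractProxy RemoteActor object]
  take SmartProxy:  [AbstractProxy object] + [SmartProxy AbstractProxy RemoteActor object]
  take AbstractProxy:  [AbstractProxy object] + [AbstractProxy RemoteActor object]
  take RemoteActor:  [object] + [RemoteActor object]
  take object:  [object] + [object]
MRO: AsyncBlock SecureGraph RemoteGraph SafeQueue SmartProxy AbstractProxy RemoteActor object
super() in SafeQueue.speak on a AsyncBlock instance goes to the class after SafeQueue in AsyncBlock's MRO: SmartProxy.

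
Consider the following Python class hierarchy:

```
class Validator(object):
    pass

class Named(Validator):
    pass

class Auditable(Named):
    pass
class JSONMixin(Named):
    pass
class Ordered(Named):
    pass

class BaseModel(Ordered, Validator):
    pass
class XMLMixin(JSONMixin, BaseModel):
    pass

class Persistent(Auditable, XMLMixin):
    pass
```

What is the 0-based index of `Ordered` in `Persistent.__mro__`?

L[Persistent] = Persistent + merge(L[Auditable], L[XMLMixin], [Auditable XMLMixin])
  take Auditable:  [Auditable Named Validator object] + [XMLMixin JSONMixin BaseModel Ordered Named Validator object] + [Auditable XMLMixin]
  take XMLMixin:  [Named Validator object] + [XMLMixin JSONMixin BaseModel Ordered Named Validator object] + [XMLMixin]
  take JSONMixin:  [Named Validator object] + [JSONMixin BaseModel Ordered Named Validator object]
  take BaseModel:  [Named Validator object] + [BaseModel Ordered Named Validator object]
  take Ordered:  [Named Validator object] + [Ordered Named Validator object]
  take Named:  [Named Validator object] + [Named Validator object]
  take Validator:  [Validator object] + [Validator object]
  take object:  [object] + [object]
MRO: Persistent Auditable XMLMixin JSONMixin BaseModel Ordered Named Validator object
Ordered sits at index 5.

5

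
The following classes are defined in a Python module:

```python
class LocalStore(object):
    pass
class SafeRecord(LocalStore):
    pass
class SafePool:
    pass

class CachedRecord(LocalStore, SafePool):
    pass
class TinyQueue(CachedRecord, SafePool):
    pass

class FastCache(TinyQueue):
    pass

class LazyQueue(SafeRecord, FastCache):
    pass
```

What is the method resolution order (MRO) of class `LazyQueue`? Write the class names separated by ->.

L[LazyQueue] = LazyQueue + merge(L[SafeRecord], L[FastCache], [SafeRecord FastCache])
  take SafeRecord:  [SafeRecord LocalStore object] + [FastCache TinyQueue CachedRecord LocalStore SafePool object] + [SafeRecord FastCache]
  take FastCache:  [LocalStore object] + [FastCache TinyQueue CachedRecord LocalStore SafePool object] + [FastCache]
  take TinyQueue:  [LocalStore object] + [TinyQueue CachedRecord LocalStore SafePool object]
  take CachedRecord:  [LocalStore object] + [CachedRecord LocalStore SafePool object]
  take LocalStore:  [LocalStore object] + [LocalStore SafePool object]
  take SafePool:  [object] + [SafePool object]
  take object:  [object] + [object]

LazyQueue -> SafeRecord -> FastCache -> TinyQueue -> CachedRecord -> LocalStore -> SafePool -> object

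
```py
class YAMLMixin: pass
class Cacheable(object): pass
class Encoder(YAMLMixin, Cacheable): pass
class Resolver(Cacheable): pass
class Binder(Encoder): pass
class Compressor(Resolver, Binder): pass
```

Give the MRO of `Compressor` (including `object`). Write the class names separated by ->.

L[Compressor] = Compressor + merge(L[Resolver], L[Binder], [Resolver Binder])
  take Resolver:  [Resolver Cacheable object] + [Binder Encoder YAMLMixin Cacheable object] + [Resolver Binder]
  take Binder:  [Cacheable object] + [Binder Encoder YAMLMixin Cacheable object] + [Binder]
  take Encoder:  [Cacheable object] + [Encoder YAMLMixin Cacheable object]
  take YAMLMixin:  [Cacheable object] + [YAMLMixin Cacheable object]
  take Cacheable:  [Cacheable object] + [Cacheable object]
  take object:  [object] + [object]

Compressor -> Resolver -> Binder -> Encoder -> YAMLMixin -> Cacheable -> object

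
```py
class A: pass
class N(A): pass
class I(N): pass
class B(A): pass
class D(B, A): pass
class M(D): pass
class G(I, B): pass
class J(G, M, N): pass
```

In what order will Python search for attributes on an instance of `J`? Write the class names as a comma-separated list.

J, G, I, M, N, D, B, A, object

L[J] = J + merge(L[G], L[M], L[N], [G M N])
  take G:  [G I N B A object] + [M D B A object] + [N A object] + [G M N]
  take I:  [I N B A object] + [M D B A object] + [N A object] + [M N]
  take M:  [N B A object] + [M D B A object] + [N A object] + [M N]
  take N:  [N B A object] + [D B A object] + [N A object] + [N]
  take D:  [B A object] + [D B A object] + [A object]
  take B:  [B A object] + [B A object] + [A object]
  take A:  [A object] + [A object] + [A object]
  take object:  [object] + [object] + [object]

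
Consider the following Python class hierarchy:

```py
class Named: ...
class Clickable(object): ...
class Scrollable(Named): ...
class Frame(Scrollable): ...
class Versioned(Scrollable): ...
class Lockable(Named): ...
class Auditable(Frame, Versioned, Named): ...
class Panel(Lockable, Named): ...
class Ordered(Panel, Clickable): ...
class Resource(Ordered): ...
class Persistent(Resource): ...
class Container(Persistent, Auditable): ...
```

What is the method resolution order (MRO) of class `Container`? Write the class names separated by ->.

Container -> Persistent -> Resource -> Ordered -> Panel -> Lockable -> Auditable -> Frame -> Versioned -> Scrollable -> Named -> Clickable -> object

L[Container] = Container + merge(L[Persistent], L[Auditable], [Persistent Auditable])
  take Persistent:  [Persistent Resource Ordered Panel Lockable Named Clickable object] + [Auditable Frame Versioned Scrollable Named object] + [Persistent Auditable]
  take Resource:  [Resource Ordered Panel Lockable Named Clickable object] + [Auditable Frame Versioned Scrollable Named object] + [Auditable]
  take Ordered:  [Ordered Panel Lockable Named Clickable object] + [Auditable Frame Versioned Scrollable Named object] + [Auditable]
  take Panel:  [Panel Lockable Named Clickable object] + [Auditable Frame Versioned Scrollable Named object] + [Auditable]
  take Lockable:  [Lockable Named Clickable object] + [Auditable Frame Versioned Scrollable Named object] + [Auditable]
  take Auditable:  [Named Clickable object] + [Auditable Frame Versioned Scrollable Named object] + [Auditable]
  take Frame:  [Named Clickable object] + [Frame Versioned Scrollable Named object]
  take Versioned:  [Named Clickable object] + [Versioned Scrollable Named object]
  take Scrollable:  [Named Clickable object] + [Scrollable Named object]
  take Named:  [Named Clickable object] + [Named object]
  take Clickable:  [Clickable object] + [object]
  take object:  [object] + [object]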